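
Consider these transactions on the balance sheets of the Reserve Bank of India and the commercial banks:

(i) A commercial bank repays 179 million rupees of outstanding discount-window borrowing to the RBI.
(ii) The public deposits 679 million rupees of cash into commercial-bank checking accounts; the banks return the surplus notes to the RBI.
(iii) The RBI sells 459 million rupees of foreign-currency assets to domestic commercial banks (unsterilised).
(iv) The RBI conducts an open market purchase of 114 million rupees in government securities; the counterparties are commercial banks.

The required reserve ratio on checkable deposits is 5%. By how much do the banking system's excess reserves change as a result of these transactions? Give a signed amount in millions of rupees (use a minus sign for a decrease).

+121.05 million

Discount-window repayment 179 million rupees: reserves −179M, deposits 0.
Currency deposit 679 million rupees: reserves +679M, deposits +679M.
FX sale 459 million rupees: reserves −459M, deposits 0.
OMO purchase (from banks) 114 million rupees: reserves +114M, deposits 0.
Totals: Δreserves = +155M, Δdeposits = +679M.
Δrequired reserves = 5% × +679M = +33.95M.
Δexcess reserves = Δreserves − Δrequired = +155M − (+33.95M) = +121.05 million.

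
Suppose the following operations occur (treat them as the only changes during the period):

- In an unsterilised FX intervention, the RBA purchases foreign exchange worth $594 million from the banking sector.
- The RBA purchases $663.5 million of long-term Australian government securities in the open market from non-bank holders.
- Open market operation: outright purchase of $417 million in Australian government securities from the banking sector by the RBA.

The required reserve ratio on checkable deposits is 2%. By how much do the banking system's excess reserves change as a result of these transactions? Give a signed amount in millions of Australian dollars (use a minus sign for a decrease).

FX purchase $594 million: reserves +$594M, deposits 0.
Asset purchase (from non-banks) $663.5 million: reserves +$663.5M, deposits +$663.5M.
OMO purchase (from banks) $417 million: reserves +$417M, deposits 0.
Totals: Δreserves = +$1674.5M, Δdeposits = +$663.5M.
Δrequired reserves = 2% × +$663.5M = +$13.27M.
Δexcess reserves = Δreserves − Δrequired = +$1674.5M − (+$13.27M) = +$1661.23 million.

+$1661.23 million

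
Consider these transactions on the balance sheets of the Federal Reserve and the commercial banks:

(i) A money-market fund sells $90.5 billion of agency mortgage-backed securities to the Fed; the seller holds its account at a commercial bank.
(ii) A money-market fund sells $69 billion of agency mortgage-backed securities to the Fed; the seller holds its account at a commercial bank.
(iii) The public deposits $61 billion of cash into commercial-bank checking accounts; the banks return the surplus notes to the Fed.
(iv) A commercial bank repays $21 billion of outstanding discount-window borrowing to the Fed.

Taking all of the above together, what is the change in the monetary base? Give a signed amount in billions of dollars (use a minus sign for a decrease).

Fed balance sheet:
  Assets:      Securities +$159.5B, Loans to banks −$21B
  Liabilities: Bank reserves +$199.5B, Currency in circulation −$61B
Commercial banking system:
  Assets:      Reserves at CB +$199.5B
  Liabilities: Checkable deposits +$220.5B, Borrowings from CB −$21B
Monetary base = currency + reserves: −$61B + (+$199.5B) = +$138.5 billion.

+$138.5 billion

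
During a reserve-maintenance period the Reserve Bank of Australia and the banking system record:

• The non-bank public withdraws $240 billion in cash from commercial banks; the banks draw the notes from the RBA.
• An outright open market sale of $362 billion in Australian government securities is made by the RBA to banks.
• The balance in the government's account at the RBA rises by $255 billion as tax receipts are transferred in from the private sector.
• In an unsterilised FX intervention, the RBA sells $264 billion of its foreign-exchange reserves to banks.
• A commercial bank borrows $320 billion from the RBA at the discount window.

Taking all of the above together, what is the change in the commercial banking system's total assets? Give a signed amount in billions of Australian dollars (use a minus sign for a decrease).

-$175 billion

Currency withdrawal $240 billion: bank balance sheets shrink → −$240B.
OMO sale (to banks) $362 billion: just an asset swap on bank balance sheets → 0.
Government account inflow $255 billion: bank balance sheets shrink → −$255B.
FX sale $264 billion: just an asset swap on bank balance sheets → 0.
Discount-window loan $320 billion: bank balance sheets expand → +$320B.
Net: −240 + 0 − 255 + 0 + 320 = -$175 billion.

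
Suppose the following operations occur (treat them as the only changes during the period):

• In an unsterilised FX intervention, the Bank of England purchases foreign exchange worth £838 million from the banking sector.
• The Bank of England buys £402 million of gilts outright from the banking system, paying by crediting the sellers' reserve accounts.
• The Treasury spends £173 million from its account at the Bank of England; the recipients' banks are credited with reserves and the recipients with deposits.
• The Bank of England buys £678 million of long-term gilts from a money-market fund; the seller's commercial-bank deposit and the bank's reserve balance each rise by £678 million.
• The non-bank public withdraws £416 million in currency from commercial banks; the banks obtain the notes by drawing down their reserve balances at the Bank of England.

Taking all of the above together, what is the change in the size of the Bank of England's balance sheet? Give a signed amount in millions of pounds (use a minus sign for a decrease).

+£1918 million

FX purchase £838 million: a Bank of England asset is acquired → +£838M.
OMO purchase (from banks) £402 million: a Bank of England asset is acquired → +£402M.
Government spending £173 million: only the composition of liabilities changes → 0.
Asset purchase (from non-banks) £678 million: a Bank of England asset is acquired → +£678M.
Currency withdrawal £416 million: only the composition of liabilities changes → 0.
Net: 838 + 402 + 0 + 678 + 0 = +£1918 million.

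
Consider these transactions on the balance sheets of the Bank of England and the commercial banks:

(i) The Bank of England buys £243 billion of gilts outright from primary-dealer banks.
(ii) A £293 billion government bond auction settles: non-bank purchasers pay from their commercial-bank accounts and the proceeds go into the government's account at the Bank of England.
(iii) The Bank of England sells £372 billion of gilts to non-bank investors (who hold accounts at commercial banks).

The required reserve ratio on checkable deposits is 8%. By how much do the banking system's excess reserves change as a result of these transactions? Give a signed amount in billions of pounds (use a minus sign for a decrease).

-£368.8 billion

OMO purchase (from banks) £243 billion: reserves +£243B, deposits 0.
Government account inflow £293 billion: reserves −£293B, deposits −£293B.
Asset sale (to non-banks) £372 billion: reserves −£372B, deposits −£372B.
Totals: Δreserves = −£422B, Δdeposits = −£665B.
Δrequired reserves = 8% × −£665B = −£53.2B.
Δexcess reserves = Δreserves − Δrequired = −£422B − (−£53.2B) = -£368.8 billion.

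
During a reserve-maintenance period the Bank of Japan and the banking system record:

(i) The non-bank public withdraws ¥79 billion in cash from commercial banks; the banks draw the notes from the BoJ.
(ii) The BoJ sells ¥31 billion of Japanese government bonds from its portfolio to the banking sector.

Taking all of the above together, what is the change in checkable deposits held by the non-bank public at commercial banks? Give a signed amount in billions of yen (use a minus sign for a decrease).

BoJ balance sheet:
  Assets:      Securities −¥31B
  Liabilities: Bank reserves −¥110B, Currency in circulation +¥79B
Commercial banking system:
  Assets:      Reserves at CB −¥110B, Securities +¥31B
  Liabilities: Checkable deposits −¥79B
So the change in checkable deposits held by the non-bank public at commercial banks is -¥79 billion.

-¥79 billion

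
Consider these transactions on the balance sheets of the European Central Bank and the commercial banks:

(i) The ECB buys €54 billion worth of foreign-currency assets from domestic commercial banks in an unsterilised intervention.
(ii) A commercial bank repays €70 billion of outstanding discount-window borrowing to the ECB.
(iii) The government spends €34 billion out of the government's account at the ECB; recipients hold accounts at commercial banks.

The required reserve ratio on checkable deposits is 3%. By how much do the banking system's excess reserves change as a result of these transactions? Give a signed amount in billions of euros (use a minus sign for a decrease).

FX purchase €54 billion: reserves +€54B, deposits 0.
Discount-window repayment €70 billion: reserves −€70B, deposits 0.
Government spending €34 billion: reserves +€34B, deposits +€34B.
Totals: Δreserves = +€18B, Δdeposits = +€34B.
Δrequired reserves = 3% × +€34B = +€1.02B.
Δexcess reserves = Δreserves − Δrequired = +€18B − (+€1.02B) = +€16.98 billion.

+€16.98 billion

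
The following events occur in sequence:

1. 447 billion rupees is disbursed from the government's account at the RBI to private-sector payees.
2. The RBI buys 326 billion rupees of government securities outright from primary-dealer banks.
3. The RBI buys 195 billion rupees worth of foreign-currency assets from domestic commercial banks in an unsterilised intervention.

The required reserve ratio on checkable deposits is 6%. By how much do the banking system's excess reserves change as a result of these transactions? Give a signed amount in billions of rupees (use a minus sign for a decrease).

Government spending 447 billion rupees: reserves +447B, deposits +447B.
OMO purchase (from banks) 326 billion rupees: reserves +326B, deposits 0.
FX purchase 195 billion rupees: reserves +195B, deposits 0.
Totals: Δreserves = +968B, Δdeposits = +447B.
Δrequired reserves = 6% × +447B = +26.82B.
Δexcess reserves = Δreserves − Δrequired = +968B − (+26.82B) = +941.18 billion.

+941.18 billion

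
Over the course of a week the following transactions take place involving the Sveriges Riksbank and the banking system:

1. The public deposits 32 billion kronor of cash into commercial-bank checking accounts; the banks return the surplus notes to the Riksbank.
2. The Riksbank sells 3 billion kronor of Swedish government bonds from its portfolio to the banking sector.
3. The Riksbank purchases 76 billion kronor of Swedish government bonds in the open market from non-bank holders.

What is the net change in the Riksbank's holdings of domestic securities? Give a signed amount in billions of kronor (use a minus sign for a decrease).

+73 billion

Riksbank balance sheet:
  Assets:      Securities +73B
  Liabilities: Bank reserves +105B, Currency in circulation −32B
So the change in the Riksbank's holdings of domestic securities is +73 billion.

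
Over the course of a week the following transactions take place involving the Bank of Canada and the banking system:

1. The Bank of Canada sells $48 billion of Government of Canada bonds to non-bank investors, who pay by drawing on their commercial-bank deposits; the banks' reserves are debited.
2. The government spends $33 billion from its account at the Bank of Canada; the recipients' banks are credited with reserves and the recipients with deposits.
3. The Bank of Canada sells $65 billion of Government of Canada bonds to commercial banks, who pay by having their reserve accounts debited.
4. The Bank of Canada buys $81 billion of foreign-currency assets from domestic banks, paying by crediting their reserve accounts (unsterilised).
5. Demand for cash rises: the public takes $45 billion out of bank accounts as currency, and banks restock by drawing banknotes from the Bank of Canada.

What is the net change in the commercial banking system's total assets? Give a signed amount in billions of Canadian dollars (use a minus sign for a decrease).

Asset sale (to non-banks) $48 billion: bank balance sheets shrink → −$48B.
Government spending $33 billion: bank balance sheets expand → +$33B.
OMO sale (to banks) $65 billion: just an asset swap on bank balance sheets → 0.
FX purchase $81 billion: just an asset swap on bank balance sheets → 0.
Currency withdrawal $45 billion: bank balance sheets shrink → −$45B.
Net: −48 + 33 + 0 + 0 − 45 = -$60 billion.

-$60 billion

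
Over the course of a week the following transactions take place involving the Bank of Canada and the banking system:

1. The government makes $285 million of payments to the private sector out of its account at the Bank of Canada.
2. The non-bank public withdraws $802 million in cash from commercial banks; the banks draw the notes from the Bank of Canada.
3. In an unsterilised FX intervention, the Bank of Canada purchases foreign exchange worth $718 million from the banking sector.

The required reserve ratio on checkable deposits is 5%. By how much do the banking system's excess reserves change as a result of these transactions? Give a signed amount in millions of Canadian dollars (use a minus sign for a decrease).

+$226.85 million

Government spending $285 million: reserves +$285M, deposits +$285M.
Currency withdrawal $802 million: reserves −$802M, deposits −$802M.
FX purchase $718 million: reserves +$718M, deposits 0.
Totals: Δreserves = +$201M, Δdeposits = −$517M.
Δrequired reserves = 5% × −$517M = −$25.85M.
Δexcess reserves = Δreserves − Δrequired = +$201M − (−$25.85M) = +$226.85 million.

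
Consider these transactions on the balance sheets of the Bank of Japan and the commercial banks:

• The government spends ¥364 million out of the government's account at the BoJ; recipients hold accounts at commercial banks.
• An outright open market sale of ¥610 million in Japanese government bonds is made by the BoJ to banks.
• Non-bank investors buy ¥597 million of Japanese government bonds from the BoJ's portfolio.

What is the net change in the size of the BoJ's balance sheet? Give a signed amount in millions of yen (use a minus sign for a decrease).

Government spending ¥364 million: only the composition of liabilities changes → 0.
OMO sale (to banks) ¥610 million: a BoJ asset is shed → −¥610M.
Asset sale (to non-banks) ¥597 million: a BoJ asset is shed → −¥597M.
Net: 0 − 610 − 597 = -¥1207 million.

-¥1207 million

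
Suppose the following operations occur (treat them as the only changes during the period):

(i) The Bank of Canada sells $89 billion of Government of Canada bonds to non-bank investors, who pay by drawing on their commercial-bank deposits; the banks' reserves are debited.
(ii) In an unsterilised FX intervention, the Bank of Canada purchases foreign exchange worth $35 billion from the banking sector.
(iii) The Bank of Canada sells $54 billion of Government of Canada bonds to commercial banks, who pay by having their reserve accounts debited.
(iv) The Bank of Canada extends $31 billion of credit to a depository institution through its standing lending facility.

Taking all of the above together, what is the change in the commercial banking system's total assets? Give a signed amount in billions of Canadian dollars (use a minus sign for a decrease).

Bank of Canada balance sheet:
  Assets:      Securities −$143B, Loans to banks +$31B, Foreign assets +$35B
  Liabilities: Bank reserves −$77B
Commercial banking system:
  Assets:      Reserves at CB −$77B, Securities +$54B, Foreign assets −$35B
  Liabilities: Checkable deposits −$89B, Borrowings from CB +$31B
Change in total bank assets = -$58 billion.

-$58 billion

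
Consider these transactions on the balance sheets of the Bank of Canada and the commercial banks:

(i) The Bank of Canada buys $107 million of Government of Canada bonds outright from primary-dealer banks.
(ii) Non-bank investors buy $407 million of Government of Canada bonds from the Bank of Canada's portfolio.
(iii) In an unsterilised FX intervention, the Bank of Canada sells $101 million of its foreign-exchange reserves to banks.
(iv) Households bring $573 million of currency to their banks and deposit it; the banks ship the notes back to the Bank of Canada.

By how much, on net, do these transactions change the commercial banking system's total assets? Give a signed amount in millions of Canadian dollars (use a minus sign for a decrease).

OMO purchase (from banks) $107 million: just an asset swap on bank balance sheets → 0.
Asset sale (to non-banks) $407 million: bank balance sheets shrink → −$407M.
FX sale $101 million: just an asset swap on bank balance sheets → 0.
Currency deposit $573 million: bank balance sheets expand → +$573M.
Net: 0 − 407 + 0 + 573 = +$166 million.

+$166 million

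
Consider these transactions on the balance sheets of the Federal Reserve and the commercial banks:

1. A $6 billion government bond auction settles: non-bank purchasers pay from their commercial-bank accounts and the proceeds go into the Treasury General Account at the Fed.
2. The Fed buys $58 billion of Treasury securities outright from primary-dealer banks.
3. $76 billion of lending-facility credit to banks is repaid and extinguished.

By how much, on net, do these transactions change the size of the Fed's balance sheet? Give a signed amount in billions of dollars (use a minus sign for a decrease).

Government account inflow $6 billion: only the composition of liabilities changes → 0.
OMO purchase (from banks) $58 billion: a Fed asset is acquired → +$58B.
Discount-window repayment $76 billion: a Fed asset is shed → −$76B.
Net: 0 + 58 − 76 = -$18 billion.

-$18 billion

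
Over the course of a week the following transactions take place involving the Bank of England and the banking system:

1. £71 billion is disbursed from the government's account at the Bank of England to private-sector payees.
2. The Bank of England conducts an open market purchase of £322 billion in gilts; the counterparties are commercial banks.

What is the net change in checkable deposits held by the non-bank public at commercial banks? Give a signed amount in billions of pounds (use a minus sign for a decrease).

Government spending £71 billion: non-bank counterparties' bank balances rise → +£71B.
OMO purchase (from banks) £322 billion: the counterparty is a bank, so public deposits are unchanged → 0.
Net: 71 + 0 = +£71 billion.

+£71 billion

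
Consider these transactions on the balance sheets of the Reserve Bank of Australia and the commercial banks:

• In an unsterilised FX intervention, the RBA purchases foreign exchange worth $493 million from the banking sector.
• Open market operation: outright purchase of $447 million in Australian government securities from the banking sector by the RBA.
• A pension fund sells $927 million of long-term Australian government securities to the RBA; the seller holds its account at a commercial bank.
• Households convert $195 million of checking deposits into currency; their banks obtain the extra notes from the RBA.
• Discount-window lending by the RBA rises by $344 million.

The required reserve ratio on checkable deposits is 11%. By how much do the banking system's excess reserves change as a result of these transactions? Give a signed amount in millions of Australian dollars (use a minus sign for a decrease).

+$1935.48 million

FX purchase $493 million: reserves +$493M, deposits 0.
OMO purchase (from banks) $447 million: reserves +$447M, deposits 0.
Asset purchase (from non-banks) $927 million: reserves +$927M, deposits +$927M.
Currency withdrawal $195 million: reserves −$195M, deposits −$195M.
Discount-window loan $344 million: reserves +$344M, deposits 0.
Totals: Δreserves = +$2016M, Δdeposits = +$732M.
Δrequired reserves = 11% × +$732M = +$80.52M.
Δexcess reserves = Δreserves − Δrequired = +$2016M − (+$80.52M) = +$1935.48 million.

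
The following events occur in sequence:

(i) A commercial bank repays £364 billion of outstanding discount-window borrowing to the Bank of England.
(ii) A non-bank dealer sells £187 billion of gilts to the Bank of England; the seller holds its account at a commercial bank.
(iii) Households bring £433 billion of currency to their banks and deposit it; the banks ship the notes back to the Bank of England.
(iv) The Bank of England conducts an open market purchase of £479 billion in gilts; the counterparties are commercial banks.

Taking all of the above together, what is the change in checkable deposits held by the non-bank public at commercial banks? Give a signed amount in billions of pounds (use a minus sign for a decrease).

+£620 billion

Bank of England balance sheet:
  Assets:      Securities +£666B, Loans to banks −£364B
  Liabilities: Bank reserves +£735B, Currency in circulation −£433B
Commercial banking system:
  Assets:      Reserves at CB +£735B, Securities −£479B
  Liabilities: Checkable deposits +£620B, Borrowings from CB −£364B
So the change in checkable deposits held by the non-bank public at commercial banks is +£620 billion.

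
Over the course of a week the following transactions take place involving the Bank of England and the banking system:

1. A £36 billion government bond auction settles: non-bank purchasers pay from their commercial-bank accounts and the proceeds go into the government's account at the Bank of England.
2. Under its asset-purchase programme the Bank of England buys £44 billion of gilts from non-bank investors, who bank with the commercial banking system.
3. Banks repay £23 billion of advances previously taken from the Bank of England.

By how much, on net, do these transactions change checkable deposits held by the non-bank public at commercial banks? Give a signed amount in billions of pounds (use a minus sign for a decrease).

+£8 billion

Bank of England balance sheet:
  Assets:      Securities +£44B, Loans to banks −£23B
  Liabilities: Bank reserves −£15B, Government deposits +£36B
Commercial banking system:
  Assets:      Reserves at CB −£15B
  Liabilities: Checkable deposits +£8B, Borrowings from CB −£23B
So the change in checkable deposits held by the non-bank public at commercial banks is +£8 billion.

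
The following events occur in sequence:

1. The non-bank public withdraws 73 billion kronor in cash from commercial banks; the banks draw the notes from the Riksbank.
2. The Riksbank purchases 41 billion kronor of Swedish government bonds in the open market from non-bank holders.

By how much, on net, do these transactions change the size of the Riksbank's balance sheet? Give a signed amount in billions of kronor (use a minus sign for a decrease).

+41 billion

Currency withdrawal 73 billion kronor: only the composition of liabilities changes → 0.
Asset purchase (from non-banks) 41 billion kronor: a Riksbank asset is acquired → +41B.
Net: 0 + 41 = +41 billion.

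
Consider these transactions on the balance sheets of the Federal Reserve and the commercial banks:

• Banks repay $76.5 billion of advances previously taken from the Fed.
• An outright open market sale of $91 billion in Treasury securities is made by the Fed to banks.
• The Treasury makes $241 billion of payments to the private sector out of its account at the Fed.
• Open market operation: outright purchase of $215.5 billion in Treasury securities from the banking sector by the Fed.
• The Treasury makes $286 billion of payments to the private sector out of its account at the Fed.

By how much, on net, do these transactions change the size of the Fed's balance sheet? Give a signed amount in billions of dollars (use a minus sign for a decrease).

Discount-window repayment $76.5 billion: a Fed asset is shed → −$76.5B.
OMO sale (to banks) $91 billion: a Fed asset is shed → −$91B.
Government spending $241 billion: only the composition of liabilities changes → 0.
OMO purchase (from banks) $215.5 billion: a Fed asset is acquired → +$215.5B.
Government spending $286 billion: only the composition of liabilities changes → 0.
Net: −76.5 − 91 + 0 + 215.5 + 0 = +$48 billion.

+$48 billion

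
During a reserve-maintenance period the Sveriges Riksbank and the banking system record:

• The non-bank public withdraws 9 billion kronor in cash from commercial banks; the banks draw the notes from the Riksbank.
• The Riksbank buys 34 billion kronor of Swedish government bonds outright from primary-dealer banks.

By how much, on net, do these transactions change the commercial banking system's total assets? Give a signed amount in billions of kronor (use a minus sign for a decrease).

-9 billion

Riksbank balance sheet:
  Assets:      Securities +34B
  Liabilities: Bank reserves +25B, Currency in circulation +9B
Commercial banking system:
  Assets:      Reserves at CB +25B, Securities −34B
  Liabilities: Checkable deposits −9B
Change in total bank assets = -9 billion.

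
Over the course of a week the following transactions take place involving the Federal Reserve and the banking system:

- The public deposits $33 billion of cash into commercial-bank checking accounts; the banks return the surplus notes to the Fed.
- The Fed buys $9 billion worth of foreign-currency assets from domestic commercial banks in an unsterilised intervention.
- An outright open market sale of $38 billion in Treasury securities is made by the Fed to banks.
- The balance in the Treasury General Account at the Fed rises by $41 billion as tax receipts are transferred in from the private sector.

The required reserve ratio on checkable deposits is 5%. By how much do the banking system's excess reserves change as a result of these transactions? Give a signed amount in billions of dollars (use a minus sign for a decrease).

-$36.6 billion

Currency deposit $33 billion: reserves +$33B, deposits +$33B.
FX purchase $9 billion: reserves +$9B, deposits 0.
OMO sale (to banks) $38 billion: reserves −$38B, deposits 0.
Government account inflow $41 billion: reserves −$41B, deposits −$41B.
Totals: Δreserves = −$37B, Δdeposits = −$8B.
Δrequired reserves = 5% × −$8B = −$0.4B.
Δexcess reserves = Δreserves − Δrequired = −$37B − (−$0.4B) = -$36.6 billion.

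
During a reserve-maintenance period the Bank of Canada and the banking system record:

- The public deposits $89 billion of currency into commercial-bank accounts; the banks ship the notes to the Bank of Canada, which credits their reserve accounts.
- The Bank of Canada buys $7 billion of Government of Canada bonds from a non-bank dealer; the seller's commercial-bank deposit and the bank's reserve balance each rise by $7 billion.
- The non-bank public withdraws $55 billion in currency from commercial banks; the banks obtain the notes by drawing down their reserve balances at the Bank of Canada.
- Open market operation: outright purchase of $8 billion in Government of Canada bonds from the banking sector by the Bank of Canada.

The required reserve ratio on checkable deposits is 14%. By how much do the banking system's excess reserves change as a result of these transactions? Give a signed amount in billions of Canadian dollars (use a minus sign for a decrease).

+$43.26 billion

Currency deposit $89 billion: reserves +$89B, deposits +$89B.
Asset purchase (from non-banks) $7 billion: reserves +$7B, deposits +$7B.
Currency withdrawal $55 billion: reserves −$55B, deposits −$55B.
OMO purchase (from banks) $8 billion: reserves +$8B, deposits 0.
Totals: Δreserves = +$49B, Δdeposits = +$41B.
Δrequired reserves = 14% × +$41B = +$5.74B.
Δexcess reserves = Δreserves − Δrequired = +$49B − (+$5.74B) = +$43.26 billion.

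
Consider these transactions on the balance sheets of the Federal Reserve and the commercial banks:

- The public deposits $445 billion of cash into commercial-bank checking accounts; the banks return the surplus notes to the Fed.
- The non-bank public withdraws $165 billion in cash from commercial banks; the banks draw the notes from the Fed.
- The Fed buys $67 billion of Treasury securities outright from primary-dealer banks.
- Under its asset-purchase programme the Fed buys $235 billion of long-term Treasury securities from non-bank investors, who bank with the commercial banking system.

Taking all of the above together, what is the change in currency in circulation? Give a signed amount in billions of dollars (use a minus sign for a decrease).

Currency deposit $445 billion: notes return to the central bank → −$445B.
Currency withdrawal $165 billion: notes leave the central bank → +$165B.
OMO purchase (from banks) $67 billion: no currency enters or leaves circulation → 0.
Asset purchase (from non-banks) $235 billion: no currency enters or leaves circulation → 0.
Net: −445 + 165 + 0 + 0 = -$280 billion.

-$280 billion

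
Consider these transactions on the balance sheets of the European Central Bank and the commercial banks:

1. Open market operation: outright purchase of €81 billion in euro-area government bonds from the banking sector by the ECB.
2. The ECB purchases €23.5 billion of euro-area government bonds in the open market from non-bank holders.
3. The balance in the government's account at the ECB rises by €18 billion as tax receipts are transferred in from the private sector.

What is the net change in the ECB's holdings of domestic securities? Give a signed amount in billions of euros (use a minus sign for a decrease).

+€104.5 billion

ECB balance sheet:
  Assets:      Securities +€104.5B
  Liabilities: Bank reserves +€86.5B, Government deposits +€18B
So the change in the ECB's holdings of domestic securities is +€104.5 billion.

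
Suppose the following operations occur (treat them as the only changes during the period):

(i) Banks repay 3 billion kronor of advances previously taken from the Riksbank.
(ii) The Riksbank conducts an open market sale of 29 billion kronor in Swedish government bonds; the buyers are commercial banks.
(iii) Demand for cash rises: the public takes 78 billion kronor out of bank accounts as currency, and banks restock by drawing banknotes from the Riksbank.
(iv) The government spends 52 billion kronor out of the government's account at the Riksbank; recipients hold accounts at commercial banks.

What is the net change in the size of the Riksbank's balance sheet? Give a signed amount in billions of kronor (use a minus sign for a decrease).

Discount-window repayment 3 billion kronor: a Riksbank asset is shed → −3B.
OMO sale (to banks) 29 billion kronor: a Riksbank asset is shed → −29B.
Currency withdrawal 78 billion kronor: only the composition of liabilities changes → 0.
Government spending 52 billion kronor: only the composition of liabilities changes → 0.
Net: −3 − 29 + 0 + 0 = -32 billion.

-32 billion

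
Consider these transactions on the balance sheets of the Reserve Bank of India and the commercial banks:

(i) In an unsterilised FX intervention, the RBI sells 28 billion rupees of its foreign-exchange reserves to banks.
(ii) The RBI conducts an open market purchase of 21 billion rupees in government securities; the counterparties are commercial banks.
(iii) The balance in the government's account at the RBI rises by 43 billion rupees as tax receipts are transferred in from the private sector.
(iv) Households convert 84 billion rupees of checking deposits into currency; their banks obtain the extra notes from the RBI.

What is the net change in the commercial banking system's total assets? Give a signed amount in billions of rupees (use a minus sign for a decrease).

FX sale 28 billion rupees: just an asset swap on bank balance sheets → 0.
OMO purchase (from banks) 21 billion rupees: just an asset swap on bank balance sheets → 0.
Government account inflow 43 billion rupees: bank balance sheets shrink → −43B.
Currency withdrawal 84 billion rupees: bank balance sheets shrink → −84B.
Net: 0 + 0 − 43 − 84 = -127 billion.

-127 billion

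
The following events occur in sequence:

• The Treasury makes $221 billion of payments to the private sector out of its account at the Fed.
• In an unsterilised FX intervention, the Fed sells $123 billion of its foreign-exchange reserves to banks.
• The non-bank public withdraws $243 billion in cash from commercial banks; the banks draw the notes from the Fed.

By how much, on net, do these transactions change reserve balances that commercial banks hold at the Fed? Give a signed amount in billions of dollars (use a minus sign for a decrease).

Fed balance sheet:
  Assets:      Foreign assets −$123B
  Liabilities: Bank reserves −$145B, Currency in circulation +$243B, Government deposits −$221B
Commercial banking system:
  Assets:      Reserves at CB −$145B, Foreign assets +$123B
  Liabilities: Checkable deposits −$22B
So the change in reserve balances that commercial banks hold at the Fed is -$145 billion.

-$145 billion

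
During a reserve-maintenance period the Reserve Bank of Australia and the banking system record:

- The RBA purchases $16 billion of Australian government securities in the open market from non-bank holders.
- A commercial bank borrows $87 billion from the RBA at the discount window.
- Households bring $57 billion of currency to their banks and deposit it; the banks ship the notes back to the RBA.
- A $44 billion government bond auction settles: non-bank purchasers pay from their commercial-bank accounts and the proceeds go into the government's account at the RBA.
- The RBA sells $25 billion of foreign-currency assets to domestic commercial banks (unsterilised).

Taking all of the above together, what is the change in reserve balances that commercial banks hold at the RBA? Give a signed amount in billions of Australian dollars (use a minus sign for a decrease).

+$91 billion

RBA balance sheet:
  Assets:      Securities +$16B, Loans to banks +$87B, Foreign assets −$25B
  Liabilities: Bank reserves +$91B, Currency in circulation −$57B, Government deposits +$44B
So the change in reserve balances that commercial banks hold at the RBA is +$91 billion.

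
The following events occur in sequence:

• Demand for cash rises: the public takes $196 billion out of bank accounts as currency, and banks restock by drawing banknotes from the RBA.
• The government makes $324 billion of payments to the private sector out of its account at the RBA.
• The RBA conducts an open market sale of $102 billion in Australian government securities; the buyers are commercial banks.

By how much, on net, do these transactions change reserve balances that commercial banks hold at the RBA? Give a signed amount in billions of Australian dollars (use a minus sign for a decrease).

+$26 billion

RBA balance sheet:
  Assets:      Securities −$102B
  Liabilities: Bank reserves +$26B, Currency in circulation +$196B, Government deposits −$324B
Commercial banking system:
  Assets:      Reserves at CB +$26B, Securities +$102B
  Liabilities: Checkable deposits +$128B
So the change in reserve balances that commercial banks hold at the RBA is +$26 billion.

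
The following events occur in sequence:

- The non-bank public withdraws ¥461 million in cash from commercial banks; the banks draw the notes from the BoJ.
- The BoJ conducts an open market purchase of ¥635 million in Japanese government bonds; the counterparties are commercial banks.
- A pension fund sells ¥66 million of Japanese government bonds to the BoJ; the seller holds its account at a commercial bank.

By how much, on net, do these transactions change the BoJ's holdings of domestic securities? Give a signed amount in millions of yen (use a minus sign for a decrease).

BoJ balance sheet:
  Assets:      Securities +¥701M
  Liabilities: Bank reserves +¥240M, Currency in circulation +¥461M
Commercial banking system:
  Assets:      Reserves at CB +¥240M, Securities −¥635M
  Liabilities: Checkable deposits −¥395M
So the change in the BoJ's holdings of domestic securities is +¥701 million.

+¥701 million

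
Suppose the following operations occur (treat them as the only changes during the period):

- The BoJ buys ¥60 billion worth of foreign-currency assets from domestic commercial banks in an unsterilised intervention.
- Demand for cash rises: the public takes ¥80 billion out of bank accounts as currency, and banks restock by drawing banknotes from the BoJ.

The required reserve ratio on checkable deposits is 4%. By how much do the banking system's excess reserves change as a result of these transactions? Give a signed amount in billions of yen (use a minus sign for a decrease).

-¥16.8 billion

FX purchase ¥60 billion: reserves +¥60B, deposits 0.
Currency withdrawal ¥80 billion: reserves −¥80B, deposits −¥80B.
Totals: Δreserves = −¥20B, Δdeposits = −¥80B.
Δrequired reserves = 4% × −¥80B = −¥3.2B.
Δexcess reserves = Δreserves − Δrequired = −¥20B − (−¥3.2B) = -¥16.8 billion.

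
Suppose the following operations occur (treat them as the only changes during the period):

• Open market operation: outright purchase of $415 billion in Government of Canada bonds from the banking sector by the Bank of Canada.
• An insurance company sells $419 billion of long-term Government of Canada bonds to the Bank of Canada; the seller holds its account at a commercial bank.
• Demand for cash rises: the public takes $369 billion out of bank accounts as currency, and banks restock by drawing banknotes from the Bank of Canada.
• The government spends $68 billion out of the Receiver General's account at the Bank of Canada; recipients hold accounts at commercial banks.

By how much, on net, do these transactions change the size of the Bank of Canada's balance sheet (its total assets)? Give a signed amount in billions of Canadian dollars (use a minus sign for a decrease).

Bank of Canada balance sheet:
  Assets:      Securities +$834B
  Liabilities: Bank reserves +$533B, Currency in circulation +$369B, Government deposits −$68B
Commercial banking system:
  Assets:      Reserves at CB +$533B, Securities −$415B
  Liabilities: Checkable deposits +$118B
Change in total Bank of Canada assets = +$834 billion.

+$834 billion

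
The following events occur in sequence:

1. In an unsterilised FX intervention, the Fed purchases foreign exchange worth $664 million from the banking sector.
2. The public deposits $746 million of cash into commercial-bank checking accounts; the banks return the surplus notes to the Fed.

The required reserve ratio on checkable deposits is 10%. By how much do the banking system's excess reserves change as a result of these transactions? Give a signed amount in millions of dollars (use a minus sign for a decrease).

+$1335.4 million

FX purchase $664 million: reserves +$664M, deposits 0.
Currency deposit $746 million: reserves +$746M, deposits +$746M.
Totals: Δreserves = +$1410M, Δdeposits = +$746M.
Δrequired reserves = 10% × +$746M = +$74.6M.
Δexcess reserves = Δreserves − Δrequired = +$1410M − (+$74.6M) = +$1335.4 million.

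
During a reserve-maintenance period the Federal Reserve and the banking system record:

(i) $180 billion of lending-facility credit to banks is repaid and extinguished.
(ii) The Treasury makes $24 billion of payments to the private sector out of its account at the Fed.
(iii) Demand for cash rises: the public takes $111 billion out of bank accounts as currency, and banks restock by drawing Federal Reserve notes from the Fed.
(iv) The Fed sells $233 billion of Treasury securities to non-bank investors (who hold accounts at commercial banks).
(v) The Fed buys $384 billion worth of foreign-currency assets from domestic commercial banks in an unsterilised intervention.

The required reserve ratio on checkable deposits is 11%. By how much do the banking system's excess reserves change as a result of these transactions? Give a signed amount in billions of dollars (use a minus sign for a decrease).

-$80.8 billion

Discount-window repayment $180 billion: reserves −$180B, deposits 0.
Government spending $24 billion: reserves +$24B, deposits +$24B.
Currency withdrawal $111 billion: reserves −$111B, deposits −$111B.
Asset sale (to non-banks) $233 billion: reserves −$233B, deposits −$233B.
FX purchase $384 billion: reserves +$384B, deposits 0.
Totals: Δreserves = −$116B, Δdeposits = −$320B.
Δrequired reserves = 11% × −$320B = −$35.2B.
Δexcess reserves = Δreserves − Δrequired = −$116B − (−$35.2B) = -$80.8 billion.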